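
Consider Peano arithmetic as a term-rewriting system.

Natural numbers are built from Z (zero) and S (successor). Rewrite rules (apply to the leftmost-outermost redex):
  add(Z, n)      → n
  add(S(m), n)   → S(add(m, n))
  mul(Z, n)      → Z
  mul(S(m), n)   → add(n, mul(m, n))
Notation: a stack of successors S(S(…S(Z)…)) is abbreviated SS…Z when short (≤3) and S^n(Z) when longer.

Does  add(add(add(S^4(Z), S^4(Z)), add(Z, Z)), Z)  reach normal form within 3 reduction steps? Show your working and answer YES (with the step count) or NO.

Answer: NO — after 3 steps the term is S(add(add(add(SSSZ, S^4(Z)), add(Z, Z)), Z)), not yet normal

Working:
  start: add(add(add(S^4(Z), S^4(Z)), add(Z, Z)), Z)
  step 1: add(add(S(add(SSSZ, S^4(Z))), add(Z, Z)), Z)
  step 2: add(S(add(add(SSSZ, S^4(Z)), add(Z, Z))), Z)
  step 3: S(add(add(add(SSSZ, S^4(Z)), add(Z, Z)), Z))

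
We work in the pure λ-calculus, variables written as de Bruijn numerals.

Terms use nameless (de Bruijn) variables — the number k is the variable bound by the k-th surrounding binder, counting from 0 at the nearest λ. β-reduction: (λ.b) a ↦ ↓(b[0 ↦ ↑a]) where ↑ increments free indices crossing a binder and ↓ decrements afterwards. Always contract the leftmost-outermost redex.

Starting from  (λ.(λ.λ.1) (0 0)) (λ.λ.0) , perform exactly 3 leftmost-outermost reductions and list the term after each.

Answer: after 3 steps: λ.λ.0

Working:
  start: (λ.(λ.λ.1) (0 0)) (λ.λ.0)
  step 1: (λ.λ.1) ((λ.λ.0) (λ.λ.0))
  step 2: λ.(λ.λ.0) (λ.λ.0)
  step 3: λ.λ.0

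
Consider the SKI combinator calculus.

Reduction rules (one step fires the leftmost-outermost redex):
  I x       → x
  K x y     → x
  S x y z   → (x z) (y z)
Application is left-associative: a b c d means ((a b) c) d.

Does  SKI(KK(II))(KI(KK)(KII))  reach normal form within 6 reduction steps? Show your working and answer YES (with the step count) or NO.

  start: SKI(KK(II))(KI(KK)(KII))
  →1  K(KK(II))(I(KK(II)))(KI(KK)(KII))
  →2  KK(II)(KI(KK)(KII))
  →3  K(KI(KK)(KII))
  →4  K(I(KII))
  →5  K(KII)
  →6  KI

Answer: YES — reaches normal form KI in 6 ≤ 6 steps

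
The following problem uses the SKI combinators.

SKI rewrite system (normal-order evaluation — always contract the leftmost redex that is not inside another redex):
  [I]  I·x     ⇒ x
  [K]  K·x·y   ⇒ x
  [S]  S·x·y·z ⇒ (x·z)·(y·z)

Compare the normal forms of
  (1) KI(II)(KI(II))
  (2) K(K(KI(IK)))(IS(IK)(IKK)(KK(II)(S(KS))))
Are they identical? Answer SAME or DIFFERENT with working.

Answer: DIFFERENT — A ⇓ I, B ⇓ KI

Derivation:
Term A:
  start: KI(II)(KI(II))
  [1] I(KI(II))
  [2] KI(II)
  [3] I

Term B:
  start: K(K(KI(IK)))(IS(IK)(IKK)(KK(II)(S(KS))))
  [1] K(KI(IK))
  [2] KI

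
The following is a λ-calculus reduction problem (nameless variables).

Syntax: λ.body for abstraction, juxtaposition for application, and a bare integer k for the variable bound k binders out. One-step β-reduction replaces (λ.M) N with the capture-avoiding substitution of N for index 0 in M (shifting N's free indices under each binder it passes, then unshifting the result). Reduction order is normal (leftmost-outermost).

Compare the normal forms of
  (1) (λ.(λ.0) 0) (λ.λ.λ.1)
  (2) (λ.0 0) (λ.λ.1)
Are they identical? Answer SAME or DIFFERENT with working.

Answer: SAME — A ⇓ λ.λ.λ.1, B ⇓ λ.λ.λ.1

Derivation:
Term A:
  start: (λ.(λ.0) 0) (λ.λ.λ.1)
  →1  (λ.0) (λ.λ.λ.1)
  →2  λ.λ.λ.1

Term B:
  start: (λ.0 0) (λ.λ.1)
  →1  (λ.λ.1) (λ.λ.1)
  →2  λ.λ.λ.1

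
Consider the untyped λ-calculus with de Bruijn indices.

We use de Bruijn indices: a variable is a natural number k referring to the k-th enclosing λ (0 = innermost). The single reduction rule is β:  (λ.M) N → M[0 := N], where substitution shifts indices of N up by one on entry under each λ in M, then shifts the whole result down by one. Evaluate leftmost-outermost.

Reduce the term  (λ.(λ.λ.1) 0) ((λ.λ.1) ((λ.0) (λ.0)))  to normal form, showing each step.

Answer: normal form = λ.λ.λ.0  (in 4 steps)

Derivation:
  start: (λ.(λ.λ.1) 0) ((λ.λ.1) ((λ.0) (λ.0)))
  →1  (λ.λ.1) ((λ.λ.1) ((λ.0) (λ.0)))
  →2  λ.(λ.λ.1) ((λ.0) (λ.0))
  →3  λ.λ.(λ.0) (λ.0)
  →4  λ.λ.λ.0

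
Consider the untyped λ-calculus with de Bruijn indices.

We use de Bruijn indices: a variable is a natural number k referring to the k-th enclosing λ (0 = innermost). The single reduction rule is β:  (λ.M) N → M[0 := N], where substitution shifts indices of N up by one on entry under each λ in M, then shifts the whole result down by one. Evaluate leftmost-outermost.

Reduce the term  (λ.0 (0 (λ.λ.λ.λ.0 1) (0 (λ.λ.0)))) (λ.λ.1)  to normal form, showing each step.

  start: (λ.0 (0 (λ.λ.λ.λ.0 1) (0 (λ.λ.0)))) (λ.λ.1)
  step 1: (λ.λ.1) ((λ.λ.1) (λ.λ.λ.λ.0 1) ((λ.λ.1) (λ.λ.0)))
  step 2: λ.(λ.λ.1) (λ.λ.λ.λ.0 1) ((λ.λ.1) (λ.λ.0))
  step 3: λ.(λ.λ.λ.λ.λ.0 1) ((λ.λ.1) (λ.λ.0))
  step 4: λ.λ.λ.λ.λ.0 1

Answer: normal form = λ.λ.λ.λ.λ.0 1  (in 4 steps)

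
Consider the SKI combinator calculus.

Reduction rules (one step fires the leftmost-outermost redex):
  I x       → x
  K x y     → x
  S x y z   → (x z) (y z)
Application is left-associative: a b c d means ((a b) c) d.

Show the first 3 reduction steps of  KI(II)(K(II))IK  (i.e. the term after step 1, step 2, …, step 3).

  start: KI(II)(K(II))IK
  →1  I(K(II))IK
  →2  K(II)IK
  →3  IIK

Answer: after 3 steps: IIK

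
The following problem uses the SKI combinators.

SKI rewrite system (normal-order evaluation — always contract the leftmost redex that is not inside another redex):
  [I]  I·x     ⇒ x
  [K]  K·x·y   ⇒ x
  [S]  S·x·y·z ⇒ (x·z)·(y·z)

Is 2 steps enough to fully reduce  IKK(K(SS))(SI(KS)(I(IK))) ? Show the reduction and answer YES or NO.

  start: IKK(K(SS))(SI(KS)(I(IK)))
  [1] KK(K(SS))(SI(KS)(I(IK)))
  [2] K(SI(KS)(I(IK)))

Answer: NO — after 2 steps the term is K(SI(KS)(I(IK))), not yet normal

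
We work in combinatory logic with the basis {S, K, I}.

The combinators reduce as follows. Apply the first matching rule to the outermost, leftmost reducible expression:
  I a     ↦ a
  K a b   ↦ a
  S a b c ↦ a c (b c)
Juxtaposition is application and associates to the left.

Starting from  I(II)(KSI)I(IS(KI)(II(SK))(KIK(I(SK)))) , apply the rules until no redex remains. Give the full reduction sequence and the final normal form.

Answer: normal form = SI(SK(SK))  (in 13 steps)

Derivation:
  start: I(II)(KSI)I(IS(KI)(II(SK))(KIK(I(SK))))
  step 1: II(KSI)I(IS(KI)(II(SK))(KIK(I(SK))))
  step 2: I(KSI)I(IS(KI)(II(SK))(KIK(I(SK))))
  step 3: KSII(IS(KI)(II(SK))(KIK(I(SK))))
  step 4: SI(IS(KI)(II(SK))(KIK(I(SK))))
  step 5: SI(S(KI)(II(SK))(KIK(I(SK))))
  step 6: SI(KI(KIK(I(SK)))(II(SK)(KIK(I(SK)))))
  step 7: SI(I(II(SK)(KIK(I(SK)))))
  step 8: SI(II(SK)(KIK(I(SK))))
  step 9: SI(I(SK)(KIK(I(SK))))
  step 10: SI(SK(KIK(I(SK))))
  step 11: SI(SK(I(I(SK))))
  step 12: SI(SK(I(SK)))
  step 13: SI(SK(SK))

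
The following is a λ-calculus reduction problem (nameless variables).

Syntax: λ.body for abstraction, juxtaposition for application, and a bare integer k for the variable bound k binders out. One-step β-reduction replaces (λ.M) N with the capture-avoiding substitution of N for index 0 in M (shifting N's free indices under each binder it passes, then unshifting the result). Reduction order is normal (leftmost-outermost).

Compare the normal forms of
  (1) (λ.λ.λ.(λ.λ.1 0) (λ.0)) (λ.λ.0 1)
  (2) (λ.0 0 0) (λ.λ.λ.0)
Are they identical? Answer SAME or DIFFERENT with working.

Term A:
  start: (λ.λ.λ.(λ.λ.1 0) (λ.0)) (λ.λ.0 1)
  step 1: λ.λ.(λ.λ.1 0) (λ.0)
  step 2: λ.λ.λ.(λ.0) 0
  step 3: λ.λ.λ.0

Term B:
  start: (λ.0 0 0) (λ.λ.λ.0)
  step 1: (λ.λ.λ.0) (λ.λ.λ.0) (λ.λ.λ.0)
  step 2: (λ.λ.0) (λ.λ.λ.0)
  step 3: λ.0

Answer: DIFFERENT — A ⇓ λ.λ.λ.0, B ⇓ λ.0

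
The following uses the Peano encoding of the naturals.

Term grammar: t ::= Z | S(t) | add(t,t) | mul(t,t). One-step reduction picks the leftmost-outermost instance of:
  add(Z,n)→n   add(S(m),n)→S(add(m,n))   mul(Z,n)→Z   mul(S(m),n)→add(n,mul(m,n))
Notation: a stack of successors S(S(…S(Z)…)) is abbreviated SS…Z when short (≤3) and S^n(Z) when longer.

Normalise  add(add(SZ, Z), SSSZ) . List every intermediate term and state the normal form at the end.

  start: add(add(SZ, Z), SSSZ)
  [1] add(S(add(Z, Z)), SSSZ)
  [2] S(add(add(Z, Z), SSSZ))
  [3] S(add(Z, SSSZ))
  [4] S^4(Z)

Answer: normal form = S^4(Z)  (in 4 steps)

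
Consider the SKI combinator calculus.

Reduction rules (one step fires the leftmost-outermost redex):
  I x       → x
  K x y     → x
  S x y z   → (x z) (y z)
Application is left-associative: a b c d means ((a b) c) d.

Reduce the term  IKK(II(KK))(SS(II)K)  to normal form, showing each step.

Answer: normal form = K(SKK)  (in 5 steps)

Working:
  start: IKK(II(KK))(SS(II)K)
  →1  KK(II(KK))(SS(II)K)
  →2  K(SS(II)K)
  →3  K(SK(IIK))
  →4  K(SK(IK))
  →5  K(SKK)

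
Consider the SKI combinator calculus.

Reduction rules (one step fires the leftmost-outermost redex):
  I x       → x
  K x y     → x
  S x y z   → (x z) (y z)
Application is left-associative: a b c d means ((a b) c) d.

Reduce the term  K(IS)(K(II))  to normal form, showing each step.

Answer: normal form = S  (in 2 steps)

Reduction:
  start: K(IS)(K(II))
  [1] IS
  [2] S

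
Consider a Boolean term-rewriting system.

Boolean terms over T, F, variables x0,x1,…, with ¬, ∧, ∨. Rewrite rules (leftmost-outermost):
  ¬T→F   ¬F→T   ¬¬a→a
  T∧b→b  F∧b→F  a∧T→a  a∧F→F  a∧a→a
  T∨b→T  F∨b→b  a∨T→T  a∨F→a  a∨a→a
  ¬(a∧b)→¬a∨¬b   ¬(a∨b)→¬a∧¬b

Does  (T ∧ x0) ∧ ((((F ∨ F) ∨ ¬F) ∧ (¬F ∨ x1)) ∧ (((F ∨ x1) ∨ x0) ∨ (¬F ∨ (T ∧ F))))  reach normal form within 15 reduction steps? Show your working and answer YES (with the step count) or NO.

  start: (T ∧ x0) ∧ ((((F ∨ F) ∨ ¬F) ∧ (¬F ∨ x1)) ∧ (((F ∨ x1) ∨ x0) ∨ (¬F ∨ (T ∧ F))))
  [1] x0 ∧ ((((F ∨ F) ∨ ¬F) ∧ (¬F ∨ x1)) ∧ (((F ∨ x1) ∨ x0) ∨ (¬F ∨ (T ∧ F))))
  [2] x0 ∧ (((F ∨ ¬F) ∧ (¬F ∨ x1)) ∧ (((F ∨ x1) ∨ x0) ∨ (¬F ∨ (T ∧ F))))
  [3] x0 ∧ ((¬F ∧ (¬F ∨ x1)) ∧ (((F ∨ x1) ∨ x0) ∨ (¬F ∨ (T ∧ F))))
  [4] x0 ∧ ((T ∧ (¬F ∨ x1)) ∧ (((F ∨ x1) ∨ x0) ∨ (¬F ∨ (T ∧ F))))
  [5] x0 ∧ ((¬F ∨ x1) ∧ (((F ∨ x1) ∨ x0) ∨ (¬F ∨ (T ∧ F))))
  [6] x0 ∧ ((T ∨ x1) ∧ (((F ∨ x1) ∨ x0) ∨ (¬F ∨ (T ∧ F))))
  [7] x0 ∧ (T ∧ (((F ∨ x1) ∨ x0) ∨ (¬F ∨ (T ∧ F))))
  [8] x0 ∧ (((F ∨ x1) ∨ x0) ∨ (¬F ∨ (T ∧ F)))
  [9] x0 ∧ ((x1 ∨ x0) ∨ (¬F ∨ (T ∧ F)))
  [10] x0 ∧ ((x1 ∨ x0) ∨ (T ∨ (T ∧ F)))
  [11] x0 ∧ ((x1 ∨ x0) ∨ T)
  [12] x0 ∧ T
  [13] x0

Answer: YES — reaches normal form x0 in 13 ≤ 15 steps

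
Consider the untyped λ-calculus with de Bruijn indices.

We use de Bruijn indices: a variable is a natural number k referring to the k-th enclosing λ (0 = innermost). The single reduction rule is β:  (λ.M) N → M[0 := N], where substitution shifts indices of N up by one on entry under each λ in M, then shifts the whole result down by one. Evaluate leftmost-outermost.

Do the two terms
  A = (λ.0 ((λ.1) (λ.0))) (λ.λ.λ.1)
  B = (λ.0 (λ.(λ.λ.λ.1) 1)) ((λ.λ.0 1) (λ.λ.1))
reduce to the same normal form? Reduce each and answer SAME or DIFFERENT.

Answer: SAME — A ⇓ λ.λ.1, B ⇓ λ.λ.1

Working:
Term A:
  start: (λ.0 ((λ.1) (λ.0))) (λ.λ.λ.1)
  →1  (λ.λ.λ.1) ((λ.λ.λ.λ.1) (λ.0))
  →2  λ.λ.1

Term B:
  start: (λ.0 (λ.(λ.λ.λ.1) 1)) ((λ.λ.0 1) (λ.λ.1))
  →1  (λ.λ.0 1) (λ.λ.1) (λ.(λ.λ.λ.1) ((λ.λ.0 1) (λ.λ.1)))
  →2  (λ.0 (λ.λ.1)) (λ.(λ.λ.λ.1) ((λ.λ.0 1) (λ.λ.1)))
  →3  (λ.(λ.λ.λ.1) ((λ.λ.0 1) (λ.λ.1))) (λ.λ.1)
  →4  (λ.λ.λ.1) ((λ.λ.0 1) (λ.λ.1))
  →5  λ.λ.1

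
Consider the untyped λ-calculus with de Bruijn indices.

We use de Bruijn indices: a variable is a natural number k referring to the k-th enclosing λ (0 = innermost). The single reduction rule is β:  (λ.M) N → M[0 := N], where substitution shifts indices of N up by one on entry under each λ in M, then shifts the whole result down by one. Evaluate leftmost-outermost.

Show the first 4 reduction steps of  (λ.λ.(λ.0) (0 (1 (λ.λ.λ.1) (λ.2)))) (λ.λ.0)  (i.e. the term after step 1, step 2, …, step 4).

Answer: after 4 steps: λ.0 (λ.λ.λ.0)

Working:
  start: (λ.λ.(λ.0) (0 (1 (λ.λ.λ.1) (λ.2)))) (λ.λ.0)
  step 1: λ.(λ.0) (0 ((λ.λ.0) (λ.λ.λ.1) (λ.λ.λ.0)))
  step 2: λ.0 ((λ.λ.0) (λ.λ.λ.1) (λ.λ.λ.0))
  step 3: λ.0 ((λ.0) (λ.λ.λ.0))
  step 4: λ.0 (λ.λ.λ.0)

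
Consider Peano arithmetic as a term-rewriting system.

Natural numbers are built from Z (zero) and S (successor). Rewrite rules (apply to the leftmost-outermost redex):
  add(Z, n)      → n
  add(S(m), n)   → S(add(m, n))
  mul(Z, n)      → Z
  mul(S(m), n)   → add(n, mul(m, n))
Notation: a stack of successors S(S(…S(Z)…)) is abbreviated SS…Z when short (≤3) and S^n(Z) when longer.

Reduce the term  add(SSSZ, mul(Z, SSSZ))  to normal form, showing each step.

Answer: normal form = SSSZ  (in 5 steps)

Working:
  start: add(SSSZ, mul(Z, SSSZ))
  →1  S(add(SSZ, mul(Z, SSSZ)))
  →2  S(S(add(SZ, mul(Z, SSSZ))))
  →3  S(S(S(add(Z, mul(Z, SSSZ)))))
  →4  S(S(S(mul(Z, SSSZ))))
  →5  SSSZ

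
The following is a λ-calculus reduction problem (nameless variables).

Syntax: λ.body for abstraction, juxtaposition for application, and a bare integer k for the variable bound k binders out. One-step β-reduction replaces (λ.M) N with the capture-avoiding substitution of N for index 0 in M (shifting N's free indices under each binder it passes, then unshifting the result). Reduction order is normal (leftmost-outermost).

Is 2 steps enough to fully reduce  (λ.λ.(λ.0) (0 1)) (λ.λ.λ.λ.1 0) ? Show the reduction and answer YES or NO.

Answer: YES — reaches normal form λ.0 (λ.λ.λ.λ.1 0) in 2 ≤ 2 steps

Derivation:
  start: (λ.λ.(λ.0) (0 1)) (λ.λ.λ.λ.1 0)
  →1  λ.(λ.0) (0 (λ.λ.λ.λ.1 0))
  →2  λ.0 (λ.λ.λ.λ.1 0)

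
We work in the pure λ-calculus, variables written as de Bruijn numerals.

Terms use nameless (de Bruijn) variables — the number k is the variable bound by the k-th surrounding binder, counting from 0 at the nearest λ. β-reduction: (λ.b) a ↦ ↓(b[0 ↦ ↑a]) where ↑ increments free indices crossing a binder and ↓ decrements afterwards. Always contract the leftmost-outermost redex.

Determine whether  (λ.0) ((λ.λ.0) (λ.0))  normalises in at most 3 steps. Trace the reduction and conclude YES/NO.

  start: (λ.0) ((λ.λ.0) (λ.0))
  →1  (λ.λ.0) (λ.0)
  →2  λ.0

Answer: YES — reaches normal form λ.0 in 2 ≤ 3 steps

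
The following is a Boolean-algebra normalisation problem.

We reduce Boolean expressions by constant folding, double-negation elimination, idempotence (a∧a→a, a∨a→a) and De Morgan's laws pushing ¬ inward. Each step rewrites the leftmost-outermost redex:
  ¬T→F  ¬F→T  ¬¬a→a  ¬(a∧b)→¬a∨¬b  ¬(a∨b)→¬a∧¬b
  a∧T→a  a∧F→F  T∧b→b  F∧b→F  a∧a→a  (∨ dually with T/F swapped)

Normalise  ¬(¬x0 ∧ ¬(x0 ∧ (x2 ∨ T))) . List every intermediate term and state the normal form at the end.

  start: ¬(¬x0 ∧ ¬(x0 ∧ (x2 ∨ T)))
  [1] ¬¬x0 ∨ ¬¬(x0 ∧ (x2 ∨ T))
  [2] x0 ∨ ¬¬(x0 ∧ (x2 ∨ T))
  [3] x0 ∨ (x0 ∧ (x2 ∨ T))
  [4] x0 ∨ (x0 ∧ T)
  [5] x0 ∨ x0
  [6] x0

Answer: normal form = x0  (in 6 steps)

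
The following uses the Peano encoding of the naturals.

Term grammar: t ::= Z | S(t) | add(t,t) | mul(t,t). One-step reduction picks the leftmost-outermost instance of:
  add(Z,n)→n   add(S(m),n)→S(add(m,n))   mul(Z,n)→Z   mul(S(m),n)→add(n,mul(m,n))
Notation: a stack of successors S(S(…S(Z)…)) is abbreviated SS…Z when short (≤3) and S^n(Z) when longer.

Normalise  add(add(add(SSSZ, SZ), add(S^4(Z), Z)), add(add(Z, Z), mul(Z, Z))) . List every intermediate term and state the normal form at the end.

Answer: normal form = S^8(Z)  (in 26 steps)

Reduction:
  start: add(add(add(SSSZ, SZ), add(S^4(Z), Z)), add(add(Z, Z), mul(Z, Z)))
  →1  add(add(S(add(SSZ, SZ)), add(S^4(Z), Z)), add(add(Z, Z), mul(Z, Z)))
  →2  add(S(add(add(SSZ, SZ), add(S^4(Z), Z))), add(add(Z, Z), mul(Z, Z)))
  →3  S(add(add(add(SSZ, SZ), add(S^4(Z), Z)), add(add(Z, Z), mul(Z, Z))))
  →4  S(add(add(S(add(SZ, SZ)), add(S^4(Z), Z)), add(add(Z, Z), mul(Z, Z))))
  →5  S(add(S(add(add(SZ, SZ), add(S^4(Z), Z))), add(add(Z, Z), mul(Z, Z))))
  →6  S(S(add(add(add(SZ, SZ), add(S^4(Z), Z)), add(add(Z, Z), mul(Z, Z)))))
  →7  S(S(add(add(S(add(Z, SZ)), add(S^4(Z), Z)), add(add(Z, Z), mul(Z, Z)))))
  →8  S(S(add(S(add(add(Z, SZ), add(S^4(Z), Z))), add(add(Z, Z), mul(Z, Z)))))
  →9  S(S(S(add(add(add(Z, SZ), add(S^4(Z), Z)), add(add(Z, Z), mul(Z, Z))))))
  →10  S(S(S(add(add(SZ, add(S^4(Z), Z)), add(add(Z, Z), mul(Z, Z))))))
  →11  S(S(S(add(S(add(Z, add(S^4(Z), Z))), add(add(Z, Z), mul(Z, Z))))))
  →12  S(S(S(S(add(add(Z, add(S^4(Z), Z)), add(add(Z, Z), mul(Z, Z)))))))
  →13  S(S(S(S(add(add(S^4(Z), Z), add(add(Z, Z), mul(Z, Z)))))))
  →14  S(S(S(S(add(S(add(SSSZ, Z)), add(add(Z, Z), mul(Z, Z)))))))
  →15  S(S(S(S(S(add(add(SSSZ, Z), add(add(Z, Z), mul(Z, Z))))))))
  →16  S(S(S(S(S(add(S(add(SSZ, Z)), add(add(Z, Z), mul(Z, Z))))))))
  →17  S(S(S(S(S(S(add(add(SSZ, Z), add(add(Z, Z), mul(Z, Z)))))))))
  →18  S(S(S(S(S(S(add(S(add(SZ, Z)), add(add(Z, Z), mul(Z, Z)))))))))
  →19  S(S(S(S(S(S(S(add(add(SZ, Z), add(add(Z, Z), mul(Z, Z))))))))))
  →20  S(S(S(S(S(S(S(add(S(add(Z, Z)), add(add(Z, Z), mul(Z, Z))))))))))
  →21  S(S(S(S(S(S(S(S(add(add(Z, Z), add(add(Z, Z), mul(Z, Z)))))))))))
  →22  S(S(S(S(S(S(S(S(add(Z, add(add(Z, Z), mul(Z, Z)))))))))))
  →23  S(S(S(S(S(S(S(S(add(add(Z, Z), mul(Z, Z))))))))))
  →24  S(S(S(S(S(S(S(S(add(Z, mul(Z, Z))))))))))
  →25  S(S(S(S(S(S(S(S(mul(Z, Z)))))))))
  →26  S^8(Z)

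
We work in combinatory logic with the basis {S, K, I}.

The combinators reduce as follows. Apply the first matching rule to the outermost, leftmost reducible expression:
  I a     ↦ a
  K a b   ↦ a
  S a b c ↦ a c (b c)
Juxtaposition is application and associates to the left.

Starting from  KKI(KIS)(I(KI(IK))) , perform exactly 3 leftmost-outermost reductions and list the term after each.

  start: KKI(KIS)(I(KI(IK)))
  →1  K(KIS)(I(KI(IK)))
  →2  KIS
  →3  I

Answer: after 3 steps: I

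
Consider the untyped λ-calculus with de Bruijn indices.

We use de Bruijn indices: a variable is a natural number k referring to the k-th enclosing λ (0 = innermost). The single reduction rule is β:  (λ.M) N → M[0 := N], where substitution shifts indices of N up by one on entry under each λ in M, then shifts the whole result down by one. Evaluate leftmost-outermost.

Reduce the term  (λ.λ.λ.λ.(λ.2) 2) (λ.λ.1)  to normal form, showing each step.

Answer: normal form = λ.λ.λ.1  (in 2 steps)

Working:
  start: (λ.λ.λ.λ.(λ.2) 2) (λ.λ.1)
  [1] λ.λ.λ.(λ.2) 2
  [2] λ.λ.λ.1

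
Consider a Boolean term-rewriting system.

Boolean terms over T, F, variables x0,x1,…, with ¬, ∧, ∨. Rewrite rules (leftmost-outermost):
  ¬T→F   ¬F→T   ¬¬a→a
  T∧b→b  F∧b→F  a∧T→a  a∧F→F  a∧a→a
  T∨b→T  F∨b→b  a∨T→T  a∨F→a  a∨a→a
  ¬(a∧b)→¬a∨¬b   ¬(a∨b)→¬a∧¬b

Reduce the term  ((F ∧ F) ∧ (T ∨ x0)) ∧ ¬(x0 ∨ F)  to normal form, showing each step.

  start: ((F ∧ F) ∧ (T ∨ x0)) ∧ ¬(x0 ∨ F)
  step 1: (F ∧ (T ∨ x0)) ∧ ¬(x0 ∨ F)
  step 2: F ∧ ¬(x0 ∨ F)
  step 3: F

Answer: normal form = F  (in 3 steps)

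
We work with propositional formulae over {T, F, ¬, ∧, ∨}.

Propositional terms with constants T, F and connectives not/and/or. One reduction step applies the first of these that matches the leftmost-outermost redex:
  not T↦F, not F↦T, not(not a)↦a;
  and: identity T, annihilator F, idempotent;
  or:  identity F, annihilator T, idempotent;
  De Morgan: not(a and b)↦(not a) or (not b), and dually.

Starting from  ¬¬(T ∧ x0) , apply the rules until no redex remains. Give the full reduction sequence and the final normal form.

Answer: normal form = x0  (in 2 steps)

Working:
  start: ¬¬(T ∧ x0)
  [1] T ∧ x0
  [2] x0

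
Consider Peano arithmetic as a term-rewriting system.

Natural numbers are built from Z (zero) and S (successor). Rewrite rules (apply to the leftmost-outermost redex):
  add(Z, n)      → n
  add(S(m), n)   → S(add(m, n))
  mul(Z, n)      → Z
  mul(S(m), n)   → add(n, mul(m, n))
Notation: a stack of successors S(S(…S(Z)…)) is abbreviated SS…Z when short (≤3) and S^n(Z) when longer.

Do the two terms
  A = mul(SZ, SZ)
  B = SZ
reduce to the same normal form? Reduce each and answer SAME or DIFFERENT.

Answer: SAME — A ⇓ SZ, B ⇓ SZ

Reduction:
Term A:
  start: mul(SZ, SZ)
  step 1: add(SZ, mul(Z, SZ))
  step 2: S(add(Z, mul(Z, SZ)))
  step 3: S(mul(Z, SZ))
  step 4: SZ

Term B:
  start: SZ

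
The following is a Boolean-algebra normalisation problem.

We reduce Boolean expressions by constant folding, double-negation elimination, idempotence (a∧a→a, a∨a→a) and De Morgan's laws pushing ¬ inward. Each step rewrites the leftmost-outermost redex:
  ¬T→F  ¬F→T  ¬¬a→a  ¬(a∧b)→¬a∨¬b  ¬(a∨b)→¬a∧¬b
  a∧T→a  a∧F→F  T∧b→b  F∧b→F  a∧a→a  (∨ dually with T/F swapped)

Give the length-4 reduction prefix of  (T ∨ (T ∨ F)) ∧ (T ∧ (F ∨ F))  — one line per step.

Answer: after 4 steps: F

Working:
  start: (T ∨ (T ∨ F)) ∧ (T ∧ (F ∨ F))
  →1  T ∧ (T ∧ (F ∨ F))
  →2  T ∧ (F ∨ F)
  →3  F ∨ F
  →4  F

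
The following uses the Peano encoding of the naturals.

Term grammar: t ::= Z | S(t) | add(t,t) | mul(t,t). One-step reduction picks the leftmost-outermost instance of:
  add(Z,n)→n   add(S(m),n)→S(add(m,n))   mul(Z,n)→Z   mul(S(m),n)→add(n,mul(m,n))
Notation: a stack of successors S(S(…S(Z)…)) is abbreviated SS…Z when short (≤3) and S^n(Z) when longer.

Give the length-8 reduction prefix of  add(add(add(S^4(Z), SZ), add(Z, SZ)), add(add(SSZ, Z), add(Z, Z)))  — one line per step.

Answer: after 8 steps: S(S(add(S(add(add(SZ, SZ), add(Z, SZ))), add(add(SSZ, Z), add(Z, Z)))))

Derivation:
  start: add(add(add(S^4(Z), SZ), add(Z, SZ)), add(add(SSZ, Z), add(Z, Z)))
  [1] add(add(S(add(SSSZ, SZ)), add(Z, SZ)), add(add(SSZ, Z), add(Z, Z)))
  [2] add(S(add(add(SSSZ, SZ), add(Z, SZ))), add(add(SSZ, Z), add(Z, Z)))
  [3] S(add(add(add(SSSZ, SZ), add(Z, SZ)), add(add(SSZ, Z), add(Z, Z))))
  [4] S(add(add(S(add(SSZ, SZ)), add(Z, SZ)), add(add(SSZ, Z), add(Z, Z))))
  [5] S(add(S(add(add(SSZ, SZ), add(Z, SZ))), add(add(SSZ, Z), add(Z, Z))))
  [6] S(S(add(add(add(SSZ, SZ), add(Z, SZ)), add(add(SSZ, Z), add(Z, Z)))))
  [7] S(S(add(add(S(add(SZ, SZ)), add(Z, SZ)), add(add(SSZ, Z), add(Z, Z)))))
  [8] S(S(add(S(add(add(SZ, SZ), add(Z, SZ))), add(add(SSZ, Z), add(Z, Z)))))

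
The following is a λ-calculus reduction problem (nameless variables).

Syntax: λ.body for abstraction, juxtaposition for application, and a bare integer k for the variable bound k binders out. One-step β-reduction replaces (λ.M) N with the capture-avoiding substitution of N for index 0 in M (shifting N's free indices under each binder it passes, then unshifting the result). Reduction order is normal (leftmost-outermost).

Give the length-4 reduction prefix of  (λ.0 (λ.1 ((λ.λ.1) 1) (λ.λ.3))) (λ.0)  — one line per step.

  start: (λ.0 (λ.1 ((λ.λ.1) 1) (λ.λ.3))) (λ.0)
  [1] (λ.0) (λ.(λ.0) ((λ.λ.1) (λ.0)) (λ.λ.λ.0))
  [2] λ.(λ.0) ((λ.λ.1) (λ.0)) (λ.λ.λ.0)
  [3] λ.(λ.λ.1) (λ.0) (λ.λ.λ.0)
  [4] λ.(λ.λ.0) (λ.λ.λ.0)

Answer: after 4 steps: λ.(λ.λ.0) (λ.λ.λ.0)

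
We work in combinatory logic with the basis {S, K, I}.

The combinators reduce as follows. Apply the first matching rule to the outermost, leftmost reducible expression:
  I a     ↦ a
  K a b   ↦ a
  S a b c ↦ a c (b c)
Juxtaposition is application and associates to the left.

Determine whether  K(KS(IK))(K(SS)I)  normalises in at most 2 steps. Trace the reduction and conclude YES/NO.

  start: K(KS(IK))(K(SS)I)
  [1] KS(IK)
  [2] S

Answer: YES — reaches normal form S in 2 ≤ 2 steps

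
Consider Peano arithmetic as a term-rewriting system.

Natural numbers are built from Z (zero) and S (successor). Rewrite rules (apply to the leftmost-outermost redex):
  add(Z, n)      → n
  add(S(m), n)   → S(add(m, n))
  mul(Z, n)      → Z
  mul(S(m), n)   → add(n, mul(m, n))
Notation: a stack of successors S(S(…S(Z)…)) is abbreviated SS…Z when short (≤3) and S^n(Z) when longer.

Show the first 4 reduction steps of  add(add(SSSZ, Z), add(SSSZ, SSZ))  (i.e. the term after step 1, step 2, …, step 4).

  start: add(add(SSSZ, Z), add(SSSZ, SSZ))
  [1] add(S(add(SSZ, Z)), add(SSSZ, SSZ))
  [2] S(add(add(SSZ, Z), add(SSSZ, SSZ)))
  [3] S(add(S(add(SZ, Z)), add(SSSZ, SSZ)))
  [4] S(S(add(add(SZ, Z), add(SSSZ, SSZ))))

Answer: after 4 steps: S(S(add(add(SZ, Z), add(SSSZ, SSZ))))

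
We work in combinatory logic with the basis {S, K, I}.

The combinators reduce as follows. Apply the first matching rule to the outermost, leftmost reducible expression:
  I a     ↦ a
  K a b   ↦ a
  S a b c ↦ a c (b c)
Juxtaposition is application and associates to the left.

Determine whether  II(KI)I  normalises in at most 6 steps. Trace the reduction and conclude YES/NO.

  start: II(KI)I
  →1  I(KI)I
  →2  KII
  →3  I

Answer: YES — reaches normal form I in 3 ≤ 6 steps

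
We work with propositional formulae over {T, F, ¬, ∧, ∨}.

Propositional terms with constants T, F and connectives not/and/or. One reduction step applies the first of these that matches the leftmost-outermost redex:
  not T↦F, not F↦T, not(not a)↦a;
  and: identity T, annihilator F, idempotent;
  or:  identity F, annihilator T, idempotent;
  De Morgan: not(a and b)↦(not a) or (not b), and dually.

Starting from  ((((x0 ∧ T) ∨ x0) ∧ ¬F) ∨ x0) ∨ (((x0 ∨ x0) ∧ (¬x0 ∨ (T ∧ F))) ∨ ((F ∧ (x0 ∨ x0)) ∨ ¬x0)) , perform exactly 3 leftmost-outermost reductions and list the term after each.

  start: ((((x0 ∧ T) ∨ x0) ∧ ¬F) ∨ x0) ∨ (((x0 ∨ x0) ∧ (¬x0 ∨ (T ∧ F))) ∨ ((F ∧ (x0 ∨ x0)) ∨ ¬x0))
  step 1: (((x0 ∨ x0) ∧ ¬F) ∨ x0) ∨ (((x0 ∨ x0) ∧ (¬x0 ∨ (T ∧ F))) ∨ ((F ∧ (x0 ∨ x0)) ∨ ¬x0))
  step 2: ((x0 ∧ ¬F) ∨ x0) ∨ (((x0 ∨ x0) ∧ (¬x0 ∨ (T ∧ F))) ∨ ((F ∧ (x0 ∨ x0)) ∨ ¬x0))
  step 3: ((x0 ∧ T) ∨ x0) ∨ (((x0 ∨ x0) ∧ (¬x0 ∨ (T ∧ F))) ∨ ((F ∧ (x0 ∨ x0)) ∨ ¬x0))

Answer: after 3 steps: ((x0 ∧ T) ∨ x0) ∨ (((x0 ∨ x0) ∧ (¬x0 ∨ (T ∧ F))) ∨ ((F ∧ (x0 ∨ x0)) ∨ ¬x0))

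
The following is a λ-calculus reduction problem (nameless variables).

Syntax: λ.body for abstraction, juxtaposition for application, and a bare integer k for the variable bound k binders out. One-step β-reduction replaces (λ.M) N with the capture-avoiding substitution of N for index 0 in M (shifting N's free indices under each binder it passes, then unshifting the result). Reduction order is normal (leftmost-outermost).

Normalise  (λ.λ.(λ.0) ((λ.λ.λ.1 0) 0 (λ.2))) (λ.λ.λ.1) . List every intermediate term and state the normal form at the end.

Answer: normal form = λ.λ.λ.λ.λ.1  (in 5 steps)

Derivation:
  start: (λ.λ.(λ.0) ((λ.λ.λ.1 0) 0 (λ.2))) (λ.λ.λ.1)
  [1] λ.(λ.0) ((λ.λ.λ.1 0) 0 (λ.λ.λ.λ.1))
  [2] λ.(λ.λ.λ.1 0) 0 (λ.λ.λ.λ.1)
  [3] λ.(λ.λ.1 0) (λ.λ.λ.λ.1)
  [4] λ.λ.(λ.λ.λ.λ.1) 0
  [5] λ.λ.λ.λ.λ.1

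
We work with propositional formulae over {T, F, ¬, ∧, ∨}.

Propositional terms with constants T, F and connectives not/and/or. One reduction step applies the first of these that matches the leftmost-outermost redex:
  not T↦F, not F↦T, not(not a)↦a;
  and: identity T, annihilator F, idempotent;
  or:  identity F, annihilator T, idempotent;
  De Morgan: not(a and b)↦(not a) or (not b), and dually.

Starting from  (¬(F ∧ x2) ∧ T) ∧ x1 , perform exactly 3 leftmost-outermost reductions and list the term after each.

  start: (¬(F ∧ x2) ∧ T) ∧ x1
  →1  ¬(F ∧ x2) ∧ x1
  →2  (¬F ∨ ¬x2) ∧ x1
  →3  (T ∨ ¬x2) ∧ x1

Answer: after 3 steps: (T ∨ ¬x2) ∧ x1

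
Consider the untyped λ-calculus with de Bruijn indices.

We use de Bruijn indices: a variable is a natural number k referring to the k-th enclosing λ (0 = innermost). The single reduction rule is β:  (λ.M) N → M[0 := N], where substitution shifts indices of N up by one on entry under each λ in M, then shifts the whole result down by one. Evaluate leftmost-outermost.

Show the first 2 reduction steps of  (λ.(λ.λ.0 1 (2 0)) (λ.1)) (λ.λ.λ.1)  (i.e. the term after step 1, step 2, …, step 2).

  start: (λ.(λ.λ.0 1 (2 0)) (λ.1)) (λ.λ.λ.1)
  →1  (λ.λ.0 1 ((λ.λ.λ.1) 0)) (λ.λ.λ.λ.1)
  →2  λ.0 (λ.λ.λ.λ.1) ((λ.λ.λ.1) 0)

Answer: after 2 steps: λ.0 (λ.λ.λ.λ.1) ((λ.λ.λ.1) 0)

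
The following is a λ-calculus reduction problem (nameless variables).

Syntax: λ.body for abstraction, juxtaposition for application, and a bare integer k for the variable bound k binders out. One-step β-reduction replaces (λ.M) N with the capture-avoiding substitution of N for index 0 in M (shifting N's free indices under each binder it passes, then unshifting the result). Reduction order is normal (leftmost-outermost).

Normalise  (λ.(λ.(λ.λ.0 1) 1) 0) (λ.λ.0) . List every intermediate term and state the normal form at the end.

Answer: normal form = λ.0 (λ.λ.0)  (in 3 steps)

Reduction:
  start: (λ.(λ.(λ.λ.0 1) 1) 0) (λ.λ.0)
  →1  (λ.(λ.λ.0 1) (λ.λ.0)) (λ.λ.0)
  →2  (λ.λ.0 1) (λ.λ.0)
  →3  λ.0 (λ.λ.0)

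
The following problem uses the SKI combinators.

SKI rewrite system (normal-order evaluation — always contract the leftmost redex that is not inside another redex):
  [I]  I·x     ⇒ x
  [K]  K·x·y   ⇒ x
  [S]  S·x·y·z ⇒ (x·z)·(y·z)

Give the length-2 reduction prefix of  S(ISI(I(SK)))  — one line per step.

Answer: after 2 steps: S(SI(SK))

Reduction:
  start: S(ISI(I(SK)))
  [1] S(SI(I(SK)))
  [2] S(SI(SK))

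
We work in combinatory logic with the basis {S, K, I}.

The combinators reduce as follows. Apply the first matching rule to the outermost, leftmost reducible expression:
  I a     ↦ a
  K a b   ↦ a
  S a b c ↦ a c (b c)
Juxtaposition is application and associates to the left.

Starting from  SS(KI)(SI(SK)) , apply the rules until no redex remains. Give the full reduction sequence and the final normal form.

Answer: normal form = S(SI(SK))I  (in 2 steps)

Reduction:
  start: SS(KI)(SI(SK))
  [1] S(SI(SK))(KI(SI(SK)))
  [2] S(SI(SK))I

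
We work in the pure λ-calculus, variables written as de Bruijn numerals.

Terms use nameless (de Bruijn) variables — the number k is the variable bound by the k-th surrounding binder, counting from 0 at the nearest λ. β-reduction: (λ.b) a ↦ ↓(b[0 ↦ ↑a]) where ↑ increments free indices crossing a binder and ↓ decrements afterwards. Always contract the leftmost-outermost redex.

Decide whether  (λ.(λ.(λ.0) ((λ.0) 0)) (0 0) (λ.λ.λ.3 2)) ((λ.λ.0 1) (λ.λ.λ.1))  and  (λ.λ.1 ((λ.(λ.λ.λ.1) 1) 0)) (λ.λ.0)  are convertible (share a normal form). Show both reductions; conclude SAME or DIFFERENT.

Answer: DIFFERENT — A ⇓ λ.λ.λ.λ.2 (λ.λ.λ.1), B ⇓ λ.λ.0

Reduction:
Term A:
  start: (λ.(λ.(λ.0) ((λ.0) 0)) (0 0) (λ.λ.λ.3 2)) ((λ.λ.0 1) (λ.λ.λ.1))
  step 1: (λ.(λ.0) ((λ.0) 0)) ((λ.λ.0 1) (λ.λ.λ.1) ((λ.λ.0 1) (λ.λ.λ.1))) (λ.λ.λ.(λ.λ.0 1) (λ.λ.λ.1) 2)
  step 2: (λ.0) ((λ.0) ((λ.λ.0 1) (λ.λ.λ.1) ((λ.λ.0 1) (λ.λ.λ.1)))) (λ.λ.λ.(λ.λ.0 1) (λ.λ.λ.1) 2)
  step 3: (λ.0) ((λ.λ.0 1) (λ.λ.λ.1) ((λ.λ.0 1) (λ.λ.λ.1))) (λ.λ.λ.(λ.λ.0 1) (λ.λ.λ.1) 2)
  step 4: (λ.λ.0 1) (λ.λ.λ.1) ((λ.λ.0 1) (λ.λ.λ.1)) (λ.λ.λ.(λ.λ.0 1) (λ.λ.λ.1) 2)
  step 5: (λ.0 (λ.λ.λ.1)) ((λ.λ.0 1) (λ.λ.λ.1)) (λ.λ.λ.(λ.λ.0 1) (λ.λ.λ.1) 2)
  step 6: (λ.λ.0 1) (λ.λ.λ.1) (λ.λ.λ.1) (λ.λ.λ.(λ.λ.0 1) (λ.λ.λ.1) 2)
  step 7: (λ.0 (λ.λ.λ.1)) (λ.λ.λ.1) (λ.λ.λ.(λ.λ.0 1) (λ.λ.λ.1) 2)
  step 8: (λ.λ.λ.1) (λ.λ.λ.1) (λ.λ.λ.(λ.λ.0 1) (λ.λ.λ.1) 2)
  step 9: (λ.λ.1) (λ.λ.λ.(λ.λ.0 1) (λ.λ.λ.1) 2)
  step 10: λ.λ.λ.λ.(λ.λ.0 1) (λ.λ.λ.1) 2
  step 11: λ.λ.λ.λ.(λ.0 (λ.λ.λ.1)) 2
  step 12: λ.λ.λ.λ.2 (λ.λ.λ.1)

Term B:
  start: (λ.λ.1 ((λ.(λ.λ.λ.1) 1) 0)) (λ.λ.0)
  step 1: λ.(λ.λ.0) ((λ.(λ.λ.λ.1) 1) 0)
  step 2: λ.λ.0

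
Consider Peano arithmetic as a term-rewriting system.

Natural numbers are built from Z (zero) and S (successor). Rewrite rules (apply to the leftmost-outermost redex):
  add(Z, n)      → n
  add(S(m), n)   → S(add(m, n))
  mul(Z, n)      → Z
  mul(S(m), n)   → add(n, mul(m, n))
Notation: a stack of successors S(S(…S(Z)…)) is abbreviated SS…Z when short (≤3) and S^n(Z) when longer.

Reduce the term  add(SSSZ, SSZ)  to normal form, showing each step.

Answer: normal form = S^5(Z)  (in 4 steps)

Working:
  start: add(SSSZ, SSZ)
  step 1: S(add(SSZ, SSZ))
  step 2: S(S(add(SZ, SSZ)))
  step 3: S(S(S(add(Z, SSZ))))
  step 4: S^5(Z)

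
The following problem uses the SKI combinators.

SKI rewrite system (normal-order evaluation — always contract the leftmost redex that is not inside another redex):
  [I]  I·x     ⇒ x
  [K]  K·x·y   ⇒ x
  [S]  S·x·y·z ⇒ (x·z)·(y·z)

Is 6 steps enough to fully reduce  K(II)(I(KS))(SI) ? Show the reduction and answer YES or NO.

Answer: YES — reaches normal form SI in 3 ≤ 6 steps

Reduction:
  start: K(II)(I(KS))(SI)
  [1] II(SI)
  [2] I(SI)
  [3] SI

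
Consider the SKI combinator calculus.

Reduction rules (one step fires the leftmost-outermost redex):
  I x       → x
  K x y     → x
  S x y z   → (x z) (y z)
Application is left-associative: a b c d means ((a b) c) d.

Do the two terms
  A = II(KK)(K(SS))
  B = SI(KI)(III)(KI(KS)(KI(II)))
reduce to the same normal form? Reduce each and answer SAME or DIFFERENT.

Term A:
  start: II(KK)(K(SS))
  →1  I(KK)(K(SS))
  →2  KK(K(SS))
  →3  K

Term B:
  start: SI(KI)(III)(KI(KS)(KI(II)))
  →1  I(III)(KI(III))(KI(KS)(KI(II)))
  →2  III(KI(III))(KI(KS)(KI(II)))
  →3  II(KI(III))(KI(KS)(KI(II)))
  →4  I(KI(III))(KI(KS)(KI(II)))
  →5  KI(III)(KI(KS)(KI(II)))
  →6  I(KI(KS)(KI(II)))
  →7  KI(KS)(KI(II))
  →8  I(KI(II))
  →9  KI(II)
  →10  I

Answer: DIFFERENT — A ⇓ K, B ⇓ I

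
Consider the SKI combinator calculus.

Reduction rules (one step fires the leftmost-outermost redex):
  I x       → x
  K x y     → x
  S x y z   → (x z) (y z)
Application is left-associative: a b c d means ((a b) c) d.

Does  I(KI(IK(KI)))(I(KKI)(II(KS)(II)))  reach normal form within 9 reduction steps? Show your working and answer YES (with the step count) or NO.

  start: I(KI(IK(KI)))(I(KKI)(II(KS)(II)))
  →1  KI(IK(KI))(I(KKI)(II(KS)(II)))
  →2  I(I(KKI)(II(KS)(II)))
  →3  I(KKI)(II(KS)(II))
  →4  KKI(II(KS)(II))
  →5  K(II(KS)(II))
  →6  K(I(KS)(II))
  →7  K(KS(II))
  →8  KS

Answer: YES — reaches normal form KS in 8 ≤ 9 steps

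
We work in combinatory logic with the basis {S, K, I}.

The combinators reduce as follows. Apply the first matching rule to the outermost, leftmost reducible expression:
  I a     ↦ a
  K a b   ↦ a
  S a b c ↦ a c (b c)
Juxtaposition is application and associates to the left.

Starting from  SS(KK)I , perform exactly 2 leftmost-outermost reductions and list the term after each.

Answer: after 2 steps: SIK

Reduction:
  start: SS(KK)I
  →1  SI(KKI)
  →2  SIK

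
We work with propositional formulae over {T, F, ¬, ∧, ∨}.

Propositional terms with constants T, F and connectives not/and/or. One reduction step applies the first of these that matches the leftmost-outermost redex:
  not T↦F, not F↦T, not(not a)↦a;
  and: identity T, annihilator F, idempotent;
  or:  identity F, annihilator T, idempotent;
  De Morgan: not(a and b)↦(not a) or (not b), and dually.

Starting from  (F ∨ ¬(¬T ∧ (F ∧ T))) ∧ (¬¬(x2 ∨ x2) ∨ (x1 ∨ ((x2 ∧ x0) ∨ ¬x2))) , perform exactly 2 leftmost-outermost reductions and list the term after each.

  start: (F ∨ ¬(¬T ∧ (F ∧ T))) ∧ (¬¬(x2 ∨ x2) ∨ (x1 ∨ ((x2 ∧ x0) ∨ ¬x2)))
  [1] ¬(¬T ∧ (F ∧ T)) ∧ (¬¬(x2 ∨ x2) ∨ (x1 ∨ ((x2 ∧ x0) ∨ ¬x2)))
  [2] (¬¬T ∨ ¬(F ∧ T)) ∧ (¬¬(x2 ∨ x2) ∨ (x1 ∨ ((x2 ∧ x0) ∨ ¬x2)))

Answer: after 2 steps: (¬¬T ∨ ¬(F ∧ T)) ∧ (¬¬(x2 ∨ x2) ∨ (x1 ∨ ((x2 ∧ x0) ∨ ¬x2)))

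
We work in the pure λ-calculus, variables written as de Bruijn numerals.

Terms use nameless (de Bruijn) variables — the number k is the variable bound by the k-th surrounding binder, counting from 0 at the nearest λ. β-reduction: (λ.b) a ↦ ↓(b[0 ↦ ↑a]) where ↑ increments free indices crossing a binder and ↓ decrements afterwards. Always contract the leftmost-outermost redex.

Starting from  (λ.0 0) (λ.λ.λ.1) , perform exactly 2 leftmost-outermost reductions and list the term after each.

  start: (λ.0 0) (λ.λ.λ.1)
  step 1: (λ.λ.λ.1) (λ.λ.λ.1)
  step 2: λ.λ.1

Answer: after 2 steps: λ.λ.1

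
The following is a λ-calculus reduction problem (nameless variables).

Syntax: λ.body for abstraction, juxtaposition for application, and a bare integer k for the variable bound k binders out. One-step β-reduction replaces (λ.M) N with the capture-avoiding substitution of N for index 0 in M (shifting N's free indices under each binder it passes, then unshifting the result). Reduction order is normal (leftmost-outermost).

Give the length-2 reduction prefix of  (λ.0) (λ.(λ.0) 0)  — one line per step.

Answer: after 2 steps: λ.0

Reduction:
  start: (λ.0) (λ.(λ.0) 0)
  [1] λ.(λ.0) 0
  [2] λ.0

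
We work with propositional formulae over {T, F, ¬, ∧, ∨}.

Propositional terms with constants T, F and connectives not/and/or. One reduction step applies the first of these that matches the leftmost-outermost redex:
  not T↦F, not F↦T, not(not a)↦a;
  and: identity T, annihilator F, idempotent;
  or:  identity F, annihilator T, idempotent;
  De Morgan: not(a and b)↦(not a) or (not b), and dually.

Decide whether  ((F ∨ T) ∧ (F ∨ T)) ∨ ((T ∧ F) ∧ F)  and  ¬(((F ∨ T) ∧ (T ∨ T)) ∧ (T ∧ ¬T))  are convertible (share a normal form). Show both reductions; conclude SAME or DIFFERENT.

Answer: SAME — A ⇓ T, B ⇓ T

Derivation:
Term A:
  start: ((F ∨ T) ∧ (F ∨ T)) ∨ ((T ∧ F) ∧ F)
  step 1: (F ∨ T) ∨ ((T ∧ F) ∧ F)
  step 2: T ∨ ((T ∧ F) ∧ F)
  step 3: T

Term B:
  start: ¬(((F ∨ T) ∧ (T ∨ T)) ∧ (T ∧ ¬T))
  step 1: ¬((F ∨ T) ∧ (T ∨ T)) ∨ ¬(T ∧ ¬T)
  step 2: (¬(F ∨ T) ∨ ¬(T ∨ T)) ∨ ¬(T ∧ ¬T)
  step 3: ((¬F ∧ ¬T) ∨ ¬(T ∨ T)) ∨ ¬(T ∧ ¬T)
  step 4: ((T ∧ ¬T) ∨ ¬(T ∨ T)) ∨ ¬(T ∧ ¬T)
  step 5: (¬T ∨ ¬(T ∨ T)) ∨ ¬(T ∧ ¬T)
  step 6: (F ∨ ¬(T ∨ T)) ∨ ¬(T ∧ ¬T)
  step 7: ¬(T ∨ T) ∨ ¬(T ∧ ¬T)
  step 8: (¬T ∧ ¬T) ∨ ¬(T ∧ ¬T)
  step 9: ¬T ∨ ¬(T ∧ ¬T)
  step 10: F ∨ ¬(T ∧ ¬T)
  step 11: ¬(T ∧ ¬T)
  step 12: ¬T ∨ ¬¬T
  step 13: F ∨ ¬¬T
  step 14: ¬¬T
  step 15: T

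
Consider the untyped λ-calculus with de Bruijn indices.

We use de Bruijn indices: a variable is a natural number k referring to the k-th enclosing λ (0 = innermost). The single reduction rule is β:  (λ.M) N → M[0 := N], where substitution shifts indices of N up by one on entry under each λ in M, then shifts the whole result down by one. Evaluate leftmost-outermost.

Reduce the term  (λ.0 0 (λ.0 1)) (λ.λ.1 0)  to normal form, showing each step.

Answer: normal form = λ.0 (λ.λ.1 0)  (in 5 steps)

Reduction:
  start: (λ.0 0 (λ.0 1)) (λ.λ.1 0)
  step 1: (λ.λ.1 0) (λ.λ.1 0) (λ.0 (λ.λ.1 0))
  step 2: (λ.(λ.λ.1 0) 0) (λ.0 (λ.λ.1 0))
  step 3: (λ.λ.1 0) (λ.0 (λ.λ.1 0))
  step 4: λ.(λ.0 (λ.λ.1 0)) 0
  step 5: λ.0 (λ.λ.1 0)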